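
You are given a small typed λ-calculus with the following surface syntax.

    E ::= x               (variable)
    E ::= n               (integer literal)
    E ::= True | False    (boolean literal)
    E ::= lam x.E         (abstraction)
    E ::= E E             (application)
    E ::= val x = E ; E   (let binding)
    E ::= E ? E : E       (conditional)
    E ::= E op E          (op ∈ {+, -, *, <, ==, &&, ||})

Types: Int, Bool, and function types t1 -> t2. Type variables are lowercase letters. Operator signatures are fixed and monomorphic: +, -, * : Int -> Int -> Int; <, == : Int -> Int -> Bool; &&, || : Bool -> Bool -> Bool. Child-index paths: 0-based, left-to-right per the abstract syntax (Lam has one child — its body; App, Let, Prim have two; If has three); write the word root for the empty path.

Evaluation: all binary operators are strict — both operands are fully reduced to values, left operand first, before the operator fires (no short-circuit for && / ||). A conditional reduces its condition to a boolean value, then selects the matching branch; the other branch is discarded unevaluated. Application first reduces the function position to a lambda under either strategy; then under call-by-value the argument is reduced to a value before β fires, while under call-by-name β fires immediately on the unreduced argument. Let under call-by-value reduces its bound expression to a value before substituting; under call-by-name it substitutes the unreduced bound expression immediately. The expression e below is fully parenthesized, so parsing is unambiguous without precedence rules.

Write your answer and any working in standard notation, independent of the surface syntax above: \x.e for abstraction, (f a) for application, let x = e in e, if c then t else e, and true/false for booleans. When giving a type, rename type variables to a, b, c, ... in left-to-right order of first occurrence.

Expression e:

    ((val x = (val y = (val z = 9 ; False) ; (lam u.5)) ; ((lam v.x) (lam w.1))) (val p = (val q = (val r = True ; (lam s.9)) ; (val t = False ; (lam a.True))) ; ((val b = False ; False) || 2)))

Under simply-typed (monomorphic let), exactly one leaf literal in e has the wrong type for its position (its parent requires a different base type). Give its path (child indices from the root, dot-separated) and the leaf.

Answer: 1.1.1 : 2

Working:
let z : Int
let y : Bool
\u._ : a -> Int
let x : a -> Int
x : a -> Int
\v._ : b -> a -> Int
\w._ : c -> Int
  unify b -> a -> Int ~ (c -> Int) -> d
  unify b ~ c -> Int
  unify a -> Int ~ d
_ _ : a -> Int
let r : Bool
\s._ : e -> Int
let q : e -> Int
let t : Bool
\a._ : f -> Bool
let p : f -> Bool
let b : Bool
  unify Bool ~ Bool
  unify Int ~ Bool
  FAIL: mismatch Int ~ Bool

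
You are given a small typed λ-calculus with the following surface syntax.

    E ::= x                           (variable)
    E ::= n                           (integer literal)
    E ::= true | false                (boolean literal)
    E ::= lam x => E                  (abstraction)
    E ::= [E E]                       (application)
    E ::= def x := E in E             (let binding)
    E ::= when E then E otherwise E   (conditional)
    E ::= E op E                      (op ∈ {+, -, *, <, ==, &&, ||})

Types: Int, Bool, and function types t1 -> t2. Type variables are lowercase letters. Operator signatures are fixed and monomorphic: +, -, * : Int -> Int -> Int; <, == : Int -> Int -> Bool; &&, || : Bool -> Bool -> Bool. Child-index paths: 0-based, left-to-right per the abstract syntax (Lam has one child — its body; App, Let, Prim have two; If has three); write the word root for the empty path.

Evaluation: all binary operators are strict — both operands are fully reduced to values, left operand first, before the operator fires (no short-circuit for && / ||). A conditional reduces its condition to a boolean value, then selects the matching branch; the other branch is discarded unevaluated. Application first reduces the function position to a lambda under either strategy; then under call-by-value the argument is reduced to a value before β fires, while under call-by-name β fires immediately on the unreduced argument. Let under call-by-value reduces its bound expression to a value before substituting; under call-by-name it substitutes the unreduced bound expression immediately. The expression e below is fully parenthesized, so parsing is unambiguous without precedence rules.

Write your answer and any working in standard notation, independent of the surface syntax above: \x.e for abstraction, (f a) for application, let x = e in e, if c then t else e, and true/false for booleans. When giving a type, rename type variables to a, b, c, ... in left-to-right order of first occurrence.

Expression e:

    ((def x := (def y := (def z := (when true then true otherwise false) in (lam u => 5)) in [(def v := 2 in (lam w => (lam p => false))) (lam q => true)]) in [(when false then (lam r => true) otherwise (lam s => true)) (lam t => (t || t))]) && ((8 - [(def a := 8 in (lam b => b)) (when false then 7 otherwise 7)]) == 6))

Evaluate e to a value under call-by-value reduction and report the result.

Answer: false

Trace:
step 0: ((let x = (let y = (let z = (if true then true else false) in (\u.5)) in ((let v = 2 in (\w.(\p.false))) (\q.true))) in ((if false then (\r.true) else (\s.true)) (\t.(t || t)))) && ((8 - ((let a = 8 in (\b.b)) (if false then 7 else 7))) == 6))
step 1: [if@0.0.0.0] ((let x = (let y = (let z = true in (\u.5)) in ((let v = 2 in (\w.(\p.false))) (\q.true))) in ((if false then (\r.true) else (\s.true)) (\t.(t || t)))) && ((8 - ((let a = 8 in (\b.b)) (if false then 7 else 7))) == 6))
step 2: [let@0.0.0] ((let x = (let y = (\u.5) in ((let v = 2 in (\w.(\p.false))) (\q.true))) in ((if false then (\r.true) else (\s.true)) (\t.(t || t)))) && ((8 - ((let a = 8 in (\b.b)) (if false then 7 else 7))) == 6))
step 3: [let@0.0] ((let x = ((let v = 2 in (\w.(\p.false))) (\q.true)) in ((if false then (\r.true) else (\s.true)) (\t.(t || t)))) && ((8 - ((let a = 8 in (\b.b)) (if false then 7 else 7))) == 6))
step 4: [let@0.0.0] ((let x = ((\w.(\p.false)) (\q.true)) in ((if false then (\r.true) else (\s.true)) (\t.(t || t)))) && ((8 - ((let a = 8 in (\b.b)) (if false then 7 else 7))) == 6))
step 5: [beta@0.0] ((let x = (\p.false) in ((if false then (\r.true) else (\s.true)) (\t.(t || t)))) && ((8 - ((let a = 8 in (\b.b)) (if false then 7 else 7))) == 6))
step 6: [let@0] (((if false then (\r.true) else (\s.true)) (\t.(t || t))) && ((8 - ((let a = 8 in (\b.b)) (if false then 7 else 7))) == 6))
step 7: [if@0.0] (((\s.true) (\t.(t || t))) && ((8 - ((let a = 8 in (\b.b)) (if false then 7 else 7))) == 6))
step 8: [beta@0] (true && ((8 - ((let a = 8 in (\b.b)) (if false then 7 else 7))) == 6))
step 9: [let@1.0.1.0] (true && ((8 - ((\b.b) (if false then 7 else 7))) == 6))
step 10: [if@1.0.1.1] (true && ((8 - ((\b.b) 7)) == 6))
step 11: [beta@1.0.1] (true && ((8 - 7) == 6))
step 12: [delta@1.0] (true && (1 == 6))
step 13: [delta@1] (true && false)
step 14: [delta@root] false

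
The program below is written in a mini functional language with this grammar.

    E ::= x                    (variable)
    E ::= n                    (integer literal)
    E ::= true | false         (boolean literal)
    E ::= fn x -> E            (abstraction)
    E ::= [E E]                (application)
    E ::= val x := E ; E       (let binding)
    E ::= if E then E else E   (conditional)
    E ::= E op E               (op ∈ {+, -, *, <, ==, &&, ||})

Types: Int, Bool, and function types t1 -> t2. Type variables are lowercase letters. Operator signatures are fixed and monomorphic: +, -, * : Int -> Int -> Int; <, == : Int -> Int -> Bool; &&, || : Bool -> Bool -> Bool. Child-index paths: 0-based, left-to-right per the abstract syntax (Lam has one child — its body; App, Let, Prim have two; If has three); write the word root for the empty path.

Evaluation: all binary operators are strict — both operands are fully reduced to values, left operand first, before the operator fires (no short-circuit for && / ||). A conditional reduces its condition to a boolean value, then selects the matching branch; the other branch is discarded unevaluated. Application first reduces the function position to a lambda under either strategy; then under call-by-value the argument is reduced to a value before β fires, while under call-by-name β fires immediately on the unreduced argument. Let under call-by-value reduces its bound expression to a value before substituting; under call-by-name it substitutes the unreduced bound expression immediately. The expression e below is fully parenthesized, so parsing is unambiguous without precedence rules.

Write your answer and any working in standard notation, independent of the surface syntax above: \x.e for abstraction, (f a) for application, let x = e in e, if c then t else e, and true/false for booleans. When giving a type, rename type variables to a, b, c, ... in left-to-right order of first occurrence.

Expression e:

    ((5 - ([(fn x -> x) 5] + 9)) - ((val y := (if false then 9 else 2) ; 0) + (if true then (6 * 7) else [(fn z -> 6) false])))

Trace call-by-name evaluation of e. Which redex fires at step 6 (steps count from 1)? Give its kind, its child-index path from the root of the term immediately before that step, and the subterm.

Answer: delta at 1.1 : (6 * 7)

Trace:
step 0: ((5 - (((\x.x) 5) + 9)) - ((let y = (if false then 9 else 2) in 0) + (if true then (6 * 7) else ((\z.6) false))))
step 1: [beta@0.1.0] ((5 - (5 + 9)) - ((let y = (if false then 9 else 2) in 0) + (if true then (6 * 7) else ((\z.6) false))))
step 2: [delta@0.1] ((5 - 14) - ((let y = (if false then 9 else 2) in 0) + (if true then (6 * 7) else ((\z.6) false))))
step 3: [delta@0] (-9 - ((let y = (if false then 9 else 2) in 0) + (if true then (6 * 7) else ((\z.6) false))))
step 4: [let@1.0] (-9 - (0 + (if true then (6 * 7) else ((\z.6) false))))
step 5: [if@1.1] (-9 - (0 + (6 * 7)))
step 6: [delta@1.1] (-9 - (0 + 42))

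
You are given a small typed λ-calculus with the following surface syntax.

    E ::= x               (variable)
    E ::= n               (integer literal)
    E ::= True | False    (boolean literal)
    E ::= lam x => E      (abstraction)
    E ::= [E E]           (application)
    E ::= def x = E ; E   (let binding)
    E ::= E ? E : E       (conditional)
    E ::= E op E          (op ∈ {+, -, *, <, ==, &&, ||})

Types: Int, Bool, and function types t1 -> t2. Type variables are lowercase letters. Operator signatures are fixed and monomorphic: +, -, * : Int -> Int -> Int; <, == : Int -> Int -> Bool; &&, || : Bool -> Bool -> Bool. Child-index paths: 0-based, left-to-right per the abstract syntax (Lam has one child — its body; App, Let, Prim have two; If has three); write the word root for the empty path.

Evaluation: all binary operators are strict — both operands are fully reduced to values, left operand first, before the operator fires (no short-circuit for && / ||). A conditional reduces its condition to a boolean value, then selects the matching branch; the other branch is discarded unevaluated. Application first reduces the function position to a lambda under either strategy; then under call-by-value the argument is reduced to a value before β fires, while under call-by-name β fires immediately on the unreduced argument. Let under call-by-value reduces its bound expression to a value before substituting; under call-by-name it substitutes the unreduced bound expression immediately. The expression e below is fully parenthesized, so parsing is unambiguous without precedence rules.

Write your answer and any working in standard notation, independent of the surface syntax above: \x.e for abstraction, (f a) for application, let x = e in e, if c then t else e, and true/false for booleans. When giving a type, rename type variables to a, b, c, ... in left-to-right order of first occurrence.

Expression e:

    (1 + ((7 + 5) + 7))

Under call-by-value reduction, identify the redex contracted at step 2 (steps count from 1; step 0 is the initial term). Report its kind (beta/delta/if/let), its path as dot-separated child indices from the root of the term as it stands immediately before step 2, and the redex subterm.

Answer: delta at 1 : (12 + 7)

Derivation:
step 0: (1 + ((7 + 5) + 7))
step 1: [delta@1.0] (1 + (12 + 7))
step 2: [delta@1] (1 + 19)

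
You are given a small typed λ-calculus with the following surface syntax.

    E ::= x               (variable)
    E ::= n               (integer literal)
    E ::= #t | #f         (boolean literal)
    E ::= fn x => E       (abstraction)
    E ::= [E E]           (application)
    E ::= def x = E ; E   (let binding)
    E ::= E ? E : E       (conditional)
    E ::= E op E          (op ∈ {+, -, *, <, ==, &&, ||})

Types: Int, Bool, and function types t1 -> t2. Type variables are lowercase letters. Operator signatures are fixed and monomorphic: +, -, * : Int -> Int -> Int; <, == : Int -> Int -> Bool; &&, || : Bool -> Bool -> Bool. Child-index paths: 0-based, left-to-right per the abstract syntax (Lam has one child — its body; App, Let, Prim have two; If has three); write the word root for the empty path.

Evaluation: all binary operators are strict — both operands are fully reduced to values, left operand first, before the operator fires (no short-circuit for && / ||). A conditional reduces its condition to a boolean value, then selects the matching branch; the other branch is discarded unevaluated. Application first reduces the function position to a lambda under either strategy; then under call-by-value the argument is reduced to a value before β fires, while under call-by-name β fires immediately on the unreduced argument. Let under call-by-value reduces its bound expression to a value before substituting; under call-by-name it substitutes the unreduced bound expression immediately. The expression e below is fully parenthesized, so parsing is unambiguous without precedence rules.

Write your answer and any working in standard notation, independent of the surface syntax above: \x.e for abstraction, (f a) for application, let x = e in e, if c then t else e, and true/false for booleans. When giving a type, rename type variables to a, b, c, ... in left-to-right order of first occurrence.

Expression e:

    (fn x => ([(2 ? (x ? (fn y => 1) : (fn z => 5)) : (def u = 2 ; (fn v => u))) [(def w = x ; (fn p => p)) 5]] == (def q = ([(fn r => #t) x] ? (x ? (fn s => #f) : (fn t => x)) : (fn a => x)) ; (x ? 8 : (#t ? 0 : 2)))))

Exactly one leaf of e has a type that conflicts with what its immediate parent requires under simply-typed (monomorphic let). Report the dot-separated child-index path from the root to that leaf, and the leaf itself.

Answer: 0.0.0.0 : 2

Derivation:
  unify Int ~ Bool
  FAIL: mismatch Int ~ Bool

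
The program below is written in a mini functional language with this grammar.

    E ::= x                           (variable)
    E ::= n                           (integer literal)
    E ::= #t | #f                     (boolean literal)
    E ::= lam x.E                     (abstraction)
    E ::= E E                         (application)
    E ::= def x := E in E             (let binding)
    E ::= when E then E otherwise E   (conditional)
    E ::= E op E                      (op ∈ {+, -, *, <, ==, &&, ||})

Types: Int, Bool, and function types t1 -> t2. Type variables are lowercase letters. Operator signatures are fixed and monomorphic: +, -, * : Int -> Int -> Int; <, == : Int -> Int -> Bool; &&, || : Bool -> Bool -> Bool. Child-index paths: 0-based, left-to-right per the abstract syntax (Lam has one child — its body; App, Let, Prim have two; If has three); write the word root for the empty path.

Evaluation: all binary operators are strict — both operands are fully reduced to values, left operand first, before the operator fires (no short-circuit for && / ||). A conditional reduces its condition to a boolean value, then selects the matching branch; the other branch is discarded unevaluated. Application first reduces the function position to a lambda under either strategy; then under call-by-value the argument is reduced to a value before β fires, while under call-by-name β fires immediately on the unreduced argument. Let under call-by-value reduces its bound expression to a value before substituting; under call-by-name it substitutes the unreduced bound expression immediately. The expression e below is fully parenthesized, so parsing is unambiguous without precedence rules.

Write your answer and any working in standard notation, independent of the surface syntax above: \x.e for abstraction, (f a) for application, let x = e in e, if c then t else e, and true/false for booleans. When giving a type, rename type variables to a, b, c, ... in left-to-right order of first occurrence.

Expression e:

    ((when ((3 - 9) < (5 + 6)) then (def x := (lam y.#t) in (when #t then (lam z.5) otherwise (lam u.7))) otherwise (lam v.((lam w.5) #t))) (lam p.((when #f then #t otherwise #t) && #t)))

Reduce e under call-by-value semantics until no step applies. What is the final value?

Answer: 5

Working:
step 0: ((if ((3 - 9) < (5 + 6)) then (let x = (\y.true) in (if true then (\z.5) else (\u.7))) else (\v.((\w.5) true))) (\p.((if false then true else true) && true)))
step 1: [delta@0.0.0] ((if (-6 < (5 + 6)) then (let x = (\y.true) in (if true then (\z.5) else (\u.7))) else (\v.((\w.5) true))) (\p.((if false then true else true) && true)))
step 2: [delta@0.0.1] ((if (-6 < 11) then (let x = (\y.true) in (if true then (\z.5) else (\u.7))) else (\v.((\w.5) true))) (\p.((if false then true else true) && true)))
step 3: [delta@0.0] ((if true then (let x = (\y.true) in (if true then (\z.5) else (\u.7))) else (\v.((\w.5) true))) (\p.((if false then true else true) && true)))
step 4: [if@0] ((let x = (\y.true) in (if true then (\z.5) else (\u.7))) (\p.((if false then true else true) && true)))
step 5: [let@0] ((if true then (\z.5) else (\u.7)) (\p.((if false then true else true) && true)))
step 6: [if@0] ((\z.5) (\p.((if false then true else true) && true)))
step 7: [beta@root] 5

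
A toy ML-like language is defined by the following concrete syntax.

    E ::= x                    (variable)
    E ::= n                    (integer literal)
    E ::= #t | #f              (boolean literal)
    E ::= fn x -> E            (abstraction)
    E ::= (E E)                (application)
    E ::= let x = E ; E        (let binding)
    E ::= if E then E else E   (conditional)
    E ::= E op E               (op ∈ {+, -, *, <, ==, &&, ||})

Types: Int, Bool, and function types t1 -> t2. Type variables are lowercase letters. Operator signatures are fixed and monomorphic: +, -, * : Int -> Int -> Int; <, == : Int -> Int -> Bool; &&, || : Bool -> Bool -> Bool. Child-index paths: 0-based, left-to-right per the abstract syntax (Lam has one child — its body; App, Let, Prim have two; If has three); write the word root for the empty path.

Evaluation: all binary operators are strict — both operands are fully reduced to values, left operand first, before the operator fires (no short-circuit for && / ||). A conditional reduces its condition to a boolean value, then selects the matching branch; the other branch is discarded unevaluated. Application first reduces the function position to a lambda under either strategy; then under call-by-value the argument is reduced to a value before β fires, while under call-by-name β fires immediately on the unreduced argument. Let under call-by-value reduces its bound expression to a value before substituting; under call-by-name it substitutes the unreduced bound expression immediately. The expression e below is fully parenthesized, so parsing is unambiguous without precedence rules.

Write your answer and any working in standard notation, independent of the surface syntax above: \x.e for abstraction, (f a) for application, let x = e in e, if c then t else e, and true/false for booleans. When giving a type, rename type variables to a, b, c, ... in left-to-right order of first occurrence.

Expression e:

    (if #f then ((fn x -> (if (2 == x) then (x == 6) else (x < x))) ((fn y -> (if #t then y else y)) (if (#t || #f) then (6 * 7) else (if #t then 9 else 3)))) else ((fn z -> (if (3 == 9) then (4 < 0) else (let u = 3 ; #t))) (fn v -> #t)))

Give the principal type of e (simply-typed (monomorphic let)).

Answer: Bool

Derivation:
  unify Bool ~ Bool
  unify Int ~ Int
x : a
  unify a ~ Int
  unify Bool ~ Bool
x : Int
  unify Int ~ Int
  unify Int ~ Int
x : Int
  unify Int ~ Int
x : Int
  unify Int ~ Int
  unify Bool ~ Bool
\x._ : Int -> Bool
  unify Bool ~ Bool
y : b
y : b
  unify b ~ b
\y._ : b -> b
  unify Bool ~ Bool
  unify Bool ~ Bool
  unify Bool ~ Bool
  unify Int ~ Int
  unify Int ~ Int
  unify Bool ~ Bool
  unify Int ~ Int
  unify Int ~ Int
  unify b -> b ~ Int -> c
  unify b ~ Int
  unify Int ~ c
_ _ : Int
  unify Int -> Bool ~ Int -> d
  unify Int ~ Int
  unify Bool ~ d
_ _ : Bool
  unify Int ~ Int
  unify Int ~ Int
  unify Bool ~ Bool
  unify Int ~ Int
  unify Int ~ Int
let u : Int
  unify Bool ~ Bool
\z._ : e -> Bool
\v._ : f -> Bool
  unify e -> Bool ~ (f -> Bool) -> g
  unify e ~ f -> Bool
  unify Bool ~ g
_ _ : Bool
  unify Bool ~ Bool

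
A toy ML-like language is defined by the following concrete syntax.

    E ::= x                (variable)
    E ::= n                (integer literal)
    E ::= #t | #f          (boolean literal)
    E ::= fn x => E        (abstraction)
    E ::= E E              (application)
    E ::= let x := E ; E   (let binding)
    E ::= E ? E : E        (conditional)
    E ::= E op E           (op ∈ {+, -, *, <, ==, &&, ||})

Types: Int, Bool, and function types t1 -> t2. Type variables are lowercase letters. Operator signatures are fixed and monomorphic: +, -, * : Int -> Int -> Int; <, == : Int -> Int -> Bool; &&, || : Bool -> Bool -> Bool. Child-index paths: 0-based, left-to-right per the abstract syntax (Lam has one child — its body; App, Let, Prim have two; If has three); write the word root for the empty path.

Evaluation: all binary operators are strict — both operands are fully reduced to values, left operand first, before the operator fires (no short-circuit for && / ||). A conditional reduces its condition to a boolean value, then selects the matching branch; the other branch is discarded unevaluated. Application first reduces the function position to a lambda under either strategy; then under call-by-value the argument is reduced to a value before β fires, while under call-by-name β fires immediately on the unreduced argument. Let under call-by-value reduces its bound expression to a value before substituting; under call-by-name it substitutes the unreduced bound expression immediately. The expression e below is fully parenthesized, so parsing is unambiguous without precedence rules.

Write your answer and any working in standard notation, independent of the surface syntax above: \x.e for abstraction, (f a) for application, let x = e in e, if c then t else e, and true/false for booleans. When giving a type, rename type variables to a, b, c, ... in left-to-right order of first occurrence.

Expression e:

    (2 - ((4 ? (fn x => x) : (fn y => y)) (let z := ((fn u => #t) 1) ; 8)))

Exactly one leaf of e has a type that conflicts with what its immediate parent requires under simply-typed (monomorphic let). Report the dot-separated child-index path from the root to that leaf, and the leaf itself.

Answer: 1.0.0 : 4

Trace:
  unify Int ~ Int
  unify Int ~ Bool
  FAIL: mismatch Int ~ Bool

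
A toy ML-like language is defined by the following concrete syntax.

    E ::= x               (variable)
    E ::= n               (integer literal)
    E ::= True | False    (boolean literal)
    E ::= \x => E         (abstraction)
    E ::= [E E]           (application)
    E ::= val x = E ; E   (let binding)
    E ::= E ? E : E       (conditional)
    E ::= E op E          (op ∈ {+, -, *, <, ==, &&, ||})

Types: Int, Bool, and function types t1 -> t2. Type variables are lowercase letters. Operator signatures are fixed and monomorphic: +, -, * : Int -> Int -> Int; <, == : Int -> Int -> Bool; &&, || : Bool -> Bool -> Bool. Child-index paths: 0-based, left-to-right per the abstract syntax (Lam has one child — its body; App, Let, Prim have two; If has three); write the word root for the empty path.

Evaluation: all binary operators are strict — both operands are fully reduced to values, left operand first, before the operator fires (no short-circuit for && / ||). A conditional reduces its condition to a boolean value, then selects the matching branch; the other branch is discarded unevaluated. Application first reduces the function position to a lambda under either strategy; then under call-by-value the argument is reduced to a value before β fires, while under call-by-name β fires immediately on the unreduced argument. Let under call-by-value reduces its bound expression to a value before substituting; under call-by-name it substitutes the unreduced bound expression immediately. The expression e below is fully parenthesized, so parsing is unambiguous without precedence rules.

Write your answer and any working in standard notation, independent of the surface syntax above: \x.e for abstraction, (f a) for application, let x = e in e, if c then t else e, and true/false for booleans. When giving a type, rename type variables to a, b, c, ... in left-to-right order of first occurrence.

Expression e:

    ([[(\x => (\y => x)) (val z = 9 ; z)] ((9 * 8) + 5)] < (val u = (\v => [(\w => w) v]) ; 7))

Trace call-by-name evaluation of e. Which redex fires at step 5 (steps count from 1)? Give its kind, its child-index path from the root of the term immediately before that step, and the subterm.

Answer: delta at root : (9 < 7)

Trace:
step 0: ((((\x.(\y.x)) (let z = 9 in z)) ((9 * 8) + 5)) < (let u = (\v.((\w.w) v)) in 7))
step 1: [beta@0.0] (((\y.(let z = 9 in z)) ((9 * 8) + 5)) < (let u = (\v.((\w.w) v)) in 7))
step 2: [beta@0] ((let z = 9 in z) < (let u = (\v.((\w.w) v)) in 7))
step 3: [let@0] (9 < (let u = (\v.((\w.w) v)) in 7))
step 4: [let@1] (9 < 7)
step 5: [delta@root] false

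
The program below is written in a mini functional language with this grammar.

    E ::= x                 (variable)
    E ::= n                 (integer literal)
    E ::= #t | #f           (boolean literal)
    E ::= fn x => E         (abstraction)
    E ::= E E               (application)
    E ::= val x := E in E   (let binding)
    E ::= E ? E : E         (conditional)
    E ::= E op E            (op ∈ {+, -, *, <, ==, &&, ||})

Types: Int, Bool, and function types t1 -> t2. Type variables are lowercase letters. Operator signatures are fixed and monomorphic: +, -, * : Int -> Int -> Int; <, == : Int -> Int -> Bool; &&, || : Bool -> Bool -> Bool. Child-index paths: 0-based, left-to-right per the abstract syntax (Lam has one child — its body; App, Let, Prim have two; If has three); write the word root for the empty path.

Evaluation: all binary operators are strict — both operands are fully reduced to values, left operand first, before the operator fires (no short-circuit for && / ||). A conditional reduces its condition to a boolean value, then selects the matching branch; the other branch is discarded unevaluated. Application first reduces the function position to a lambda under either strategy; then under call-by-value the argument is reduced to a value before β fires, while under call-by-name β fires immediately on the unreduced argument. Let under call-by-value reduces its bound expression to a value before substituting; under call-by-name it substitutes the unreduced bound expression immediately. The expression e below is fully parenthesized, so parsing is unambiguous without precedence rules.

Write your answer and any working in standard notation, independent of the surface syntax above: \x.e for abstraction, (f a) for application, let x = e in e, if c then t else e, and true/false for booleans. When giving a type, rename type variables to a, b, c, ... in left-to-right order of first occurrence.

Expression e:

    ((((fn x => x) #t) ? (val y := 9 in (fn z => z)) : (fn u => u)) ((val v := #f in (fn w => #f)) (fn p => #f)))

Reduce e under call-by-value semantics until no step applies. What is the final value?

Derivation:
step 0: ((if ((\x.x) true) then (let y = 9 in (\z.z)) else (\u.u)) ((let v = false in (\w.false)) (\p.false)))
step 1: [beta@0.0] ((if true then (let y = 9 in (\z.z)) else (\u.u)) ((let v = false in (\w.false)) (\p.false)))
step 2: [if@0] ((let y = 9 in (\z.z)) ((let v = false in (\w.false)) (\p.false)))
step 3: [let@0] ((\z.z) ((let v = false in (\w.false)) (\p.false)))
step 4: [let@1.0] ((\z.z) ((\w.false) (\p.false)))
step 5: [beta@1] ((\z.z) false)
step 6: [beta@root] false

Answer: false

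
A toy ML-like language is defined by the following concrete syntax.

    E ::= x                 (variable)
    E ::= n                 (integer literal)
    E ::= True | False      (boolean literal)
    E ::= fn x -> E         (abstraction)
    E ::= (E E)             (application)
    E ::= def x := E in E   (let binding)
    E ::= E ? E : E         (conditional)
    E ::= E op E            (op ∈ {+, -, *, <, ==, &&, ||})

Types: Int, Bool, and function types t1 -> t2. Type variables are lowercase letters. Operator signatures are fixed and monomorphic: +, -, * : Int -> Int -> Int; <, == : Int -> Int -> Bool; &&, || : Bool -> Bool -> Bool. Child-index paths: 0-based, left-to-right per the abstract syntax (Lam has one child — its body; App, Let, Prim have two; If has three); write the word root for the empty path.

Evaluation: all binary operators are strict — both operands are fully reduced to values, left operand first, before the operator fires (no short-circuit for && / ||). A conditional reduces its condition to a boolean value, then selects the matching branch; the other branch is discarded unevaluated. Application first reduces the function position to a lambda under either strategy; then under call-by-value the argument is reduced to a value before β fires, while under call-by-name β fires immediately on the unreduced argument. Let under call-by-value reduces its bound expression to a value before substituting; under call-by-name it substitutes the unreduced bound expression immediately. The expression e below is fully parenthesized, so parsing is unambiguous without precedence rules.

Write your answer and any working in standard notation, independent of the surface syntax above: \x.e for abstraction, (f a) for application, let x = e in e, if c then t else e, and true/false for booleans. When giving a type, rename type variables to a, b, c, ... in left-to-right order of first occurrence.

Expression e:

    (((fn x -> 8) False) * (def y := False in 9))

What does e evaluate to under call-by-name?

Derivation:
step 0: (((\x.8) false) * (let y = false in 9))
step 1: [beta@0] (8 * (let y = false in 9))
step 2: [let@1] (8 * 9)
step 3: [delta@root] 72

Answer: 72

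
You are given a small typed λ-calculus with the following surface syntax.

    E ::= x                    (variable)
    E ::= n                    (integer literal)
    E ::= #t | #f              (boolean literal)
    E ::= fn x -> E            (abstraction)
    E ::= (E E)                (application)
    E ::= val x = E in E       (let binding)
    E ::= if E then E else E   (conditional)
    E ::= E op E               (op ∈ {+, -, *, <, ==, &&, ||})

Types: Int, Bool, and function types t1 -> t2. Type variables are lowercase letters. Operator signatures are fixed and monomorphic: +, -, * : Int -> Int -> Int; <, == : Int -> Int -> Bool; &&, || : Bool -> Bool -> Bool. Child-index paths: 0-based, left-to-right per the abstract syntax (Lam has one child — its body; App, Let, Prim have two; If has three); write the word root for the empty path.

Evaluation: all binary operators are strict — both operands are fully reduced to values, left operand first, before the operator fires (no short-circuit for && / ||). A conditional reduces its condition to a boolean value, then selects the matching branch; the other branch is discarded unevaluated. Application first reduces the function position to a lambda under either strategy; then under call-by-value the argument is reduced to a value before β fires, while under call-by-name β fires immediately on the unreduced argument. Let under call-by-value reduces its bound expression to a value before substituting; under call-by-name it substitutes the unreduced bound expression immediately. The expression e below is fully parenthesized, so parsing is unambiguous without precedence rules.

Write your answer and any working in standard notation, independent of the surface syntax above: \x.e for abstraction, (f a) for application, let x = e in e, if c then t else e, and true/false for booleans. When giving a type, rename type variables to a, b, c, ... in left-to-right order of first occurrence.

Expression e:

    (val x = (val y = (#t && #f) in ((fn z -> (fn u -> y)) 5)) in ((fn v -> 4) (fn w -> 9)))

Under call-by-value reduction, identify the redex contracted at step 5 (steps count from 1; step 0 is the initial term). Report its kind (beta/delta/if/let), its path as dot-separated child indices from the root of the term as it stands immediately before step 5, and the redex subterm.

Derivation:
step 0: (let x = (let y = (true && false) in ((\z.(\u.y)) 5)) in ((\v.4) (\w.9)))
step 1: [delta@0.0] (let x = (let y = false in ((\z.(\u.y)) 5)) in ((\v.4) (\w.9)))
step 2: [let@0] (let x = ((\z.(\u.false)) 5) in ((\v.4) (\w.9)))
step 3: [beta@0] (let x = (\u.false) in ((\v.4) (\w.9)))
step 4: [let@root] ((\v.4) (\w.9))
step 5: [beta@root] 4

Answer: beta at root : ((\v.4) (\w.9))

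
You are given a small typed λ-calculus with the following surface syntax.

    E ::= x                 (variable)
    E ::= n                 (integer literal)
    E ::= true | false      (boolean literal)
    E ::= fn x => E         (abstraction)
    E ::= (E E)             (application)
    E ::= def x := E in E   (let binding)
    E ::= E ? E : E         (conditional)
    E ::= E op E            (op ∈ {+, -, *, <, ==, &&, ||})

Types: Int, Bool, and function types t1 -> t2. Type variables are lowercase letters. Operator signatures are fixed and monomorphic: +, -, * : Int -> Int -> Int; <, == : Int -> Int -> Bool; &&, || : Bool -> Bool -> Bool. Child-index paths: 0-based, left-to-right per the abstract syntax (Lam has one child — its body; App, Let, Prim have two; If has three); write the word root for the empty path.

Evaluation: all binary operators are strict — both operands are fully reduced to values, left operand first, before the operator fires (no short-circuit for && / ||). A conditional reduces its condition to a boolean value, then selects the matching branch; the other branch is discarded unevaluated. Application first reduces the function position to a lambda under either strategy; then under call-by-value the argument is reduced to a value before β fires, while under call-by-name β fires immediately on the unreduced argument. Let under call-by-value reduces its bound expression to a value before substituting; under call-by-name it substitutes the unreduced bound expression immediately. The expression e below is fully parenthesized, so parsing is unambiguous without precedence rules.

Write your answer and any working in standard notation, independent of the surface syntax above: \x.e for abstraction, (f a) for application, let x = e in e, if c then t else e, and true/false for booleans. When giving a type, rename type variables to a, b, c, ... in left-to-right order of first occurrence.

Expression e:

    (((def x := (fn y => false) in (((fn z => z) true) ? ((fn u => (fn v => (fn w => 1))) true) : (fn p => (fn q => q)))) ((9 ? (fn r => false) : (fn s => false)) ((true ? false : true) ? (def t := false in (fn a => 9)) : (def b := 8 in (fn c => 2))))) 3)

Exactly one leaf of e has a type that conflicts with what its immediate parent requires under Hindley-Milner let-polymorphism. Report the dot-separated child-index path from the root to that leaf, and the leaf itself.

Answer: 0.1.0.0 : 9

Working:
\y._ : a -> Bool
let x : forall. a -> Bool
z : b
\z._ : b -> b
  unify b -> b ~ Bool -> c
  unify b ~ Bool
  unify Bool ~ c
_ _ : Bool
  unify Bool ~ Bool
\w._ : f -> Int
\v._ : e -> f -> Int
\u._ : d -> e -> f -> Int
  unify d -> e -> f -> Int ~ Bool -> g
  unify d ~ Bool
  unify e -> f -> Int ~ g
_ _ : e -> f -> Int
q : i
\q._ : i -> i
\p._ : h -> i -> i
  unify e -> f -> Int ~ h -> i -> i
  unify e ~ h
  unify f -> Int ~ i -> i
  unify f ~ i
  unify Int ~ i
  unify Int ~ Bool
  FAIL: mismatch Int ~ Bool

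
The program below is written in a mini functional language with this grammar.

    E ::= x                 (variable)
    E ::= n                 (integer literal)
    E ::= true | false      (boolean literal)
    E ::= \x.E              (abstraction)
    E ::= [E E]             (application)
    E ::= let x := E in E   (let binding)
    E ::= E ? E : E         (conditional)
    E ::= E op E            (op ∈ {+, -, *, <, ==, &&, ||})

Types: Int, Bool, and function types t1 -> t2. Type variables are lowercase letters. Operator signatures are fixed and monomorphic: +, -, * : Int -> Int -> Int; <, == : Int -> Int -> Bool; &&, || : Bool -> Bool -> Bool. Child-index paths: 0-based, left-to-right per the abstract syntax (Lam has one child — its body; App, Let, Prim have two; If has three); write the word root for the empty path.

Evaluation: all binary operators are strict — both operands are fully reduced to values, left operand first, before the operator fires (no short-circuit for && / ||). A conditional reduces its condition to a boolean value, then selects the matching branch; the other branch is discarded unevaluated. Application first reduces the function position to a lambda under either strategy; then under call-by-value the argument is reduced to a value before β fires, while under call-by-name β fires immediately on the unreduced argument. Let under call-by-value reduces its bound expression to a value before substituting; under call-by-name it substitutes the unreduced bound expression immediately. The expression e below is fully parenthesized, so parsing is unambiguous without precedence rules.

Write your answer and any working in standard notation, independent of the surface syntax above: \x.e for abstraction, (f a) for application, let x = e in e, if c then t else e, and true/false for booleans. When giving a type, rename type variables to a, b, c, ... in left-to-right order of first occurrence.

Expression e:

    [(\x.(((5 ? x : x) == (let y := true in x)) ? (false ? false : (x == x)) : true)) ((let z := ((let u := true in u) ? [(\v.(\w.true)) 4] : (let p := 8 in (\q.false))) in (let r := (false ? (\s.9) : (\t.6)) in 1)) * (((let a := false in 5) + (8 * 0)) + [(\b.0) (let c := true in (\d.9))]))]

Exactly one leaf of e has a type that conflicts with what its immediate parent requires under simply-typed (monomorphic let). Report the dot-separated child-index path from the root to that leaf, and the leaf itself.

Working:
  unify Int ~ Bool
  FAIL: mismatch Int ~ Bool

Answer: 0.0.0.0.0 : 5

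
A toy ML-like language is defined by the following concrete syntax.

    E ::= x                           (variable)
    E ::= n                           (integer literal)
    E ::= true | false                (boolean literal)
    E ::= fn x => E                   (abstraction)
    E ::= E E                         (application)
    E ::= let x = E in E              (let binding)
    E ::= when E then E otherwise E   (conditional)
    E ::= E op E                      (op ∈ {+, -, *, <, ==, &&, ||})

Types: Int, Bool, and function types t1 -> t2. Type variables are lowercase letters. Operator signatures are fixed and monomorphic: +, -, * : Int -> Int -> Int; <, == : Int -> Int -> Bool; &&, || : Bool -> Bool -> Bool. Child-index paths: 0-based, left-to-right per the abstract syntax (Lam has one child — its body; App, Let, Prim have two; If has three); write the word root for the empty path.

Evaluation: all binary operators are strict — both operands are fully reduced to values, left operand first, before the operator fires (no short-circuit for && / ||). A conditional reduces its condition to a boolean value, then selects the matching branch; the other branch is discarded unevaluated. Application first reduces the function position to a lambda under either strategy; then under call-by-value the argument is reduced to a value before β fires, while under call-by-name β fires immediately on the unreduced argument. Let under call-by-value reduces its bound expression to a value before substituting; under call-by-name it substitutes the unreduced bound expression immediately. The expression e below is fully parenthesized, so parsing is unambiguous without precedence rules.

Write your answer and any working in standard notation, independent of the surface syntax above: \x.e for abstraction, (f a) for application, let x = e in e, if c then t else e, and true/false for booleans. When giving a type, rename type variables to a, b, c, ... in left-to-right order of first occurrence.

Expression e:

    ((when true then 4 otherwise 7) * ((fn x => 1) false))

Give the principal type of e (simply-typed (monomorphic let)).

Answer: Int

Working:
  unify Bool ~ Bool
  unify Int ~ Int
  unify Int ~ Int
\x._ : a -> Int
  unify a -> Int ~ Bool -> b
  unify a ~ Bool
  unify Int ~ b
_ _ : Int
  unify Int ~ Int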